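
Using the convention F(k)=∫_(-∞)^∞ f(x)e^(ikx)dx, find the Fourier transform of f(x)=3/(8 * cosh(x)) 3 * pi/(8 * cosh(pi * k/2))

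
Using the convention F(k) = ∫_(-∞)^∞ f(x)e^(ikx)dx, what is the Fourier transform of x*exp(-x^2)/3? I*sqrt(pi)*k*exp(-k^2/4)/6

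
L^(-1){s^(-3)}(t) t^2/2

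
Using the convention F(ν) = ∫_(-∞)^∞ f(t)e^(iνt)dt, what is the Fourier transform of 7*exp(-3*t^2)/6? 7*sqrt(3)*sqrt(pi)*exp(-ν^2/12)/18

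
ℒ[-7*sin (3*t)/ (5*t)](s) -7*atan (3/s)/5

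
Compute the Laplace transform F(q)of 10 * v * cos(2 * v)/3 10 * (q^2 - 4)/(3 * (q^2 + 4)^2)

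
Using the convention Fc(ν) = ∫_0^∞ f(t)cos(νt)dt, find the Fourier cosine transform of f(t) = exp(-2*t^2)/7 sqrt(2)*sqrt(pi)*exp(-ν^2/8)/28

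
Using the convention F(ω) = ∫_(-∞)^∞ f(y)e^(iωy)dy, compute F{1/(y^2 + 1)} pi * exp(-Abs(ω))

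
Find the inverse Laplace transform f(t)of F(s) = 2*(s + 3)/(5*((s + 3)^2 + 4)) 2*exp(-3*t)*cos(2*t)/5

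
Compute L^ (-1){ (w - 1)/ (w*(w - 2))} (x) exp (x)*cosh (x)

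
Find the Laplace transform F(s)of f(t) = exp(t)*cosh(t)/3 (s - 1)/(3*s*(s - 2))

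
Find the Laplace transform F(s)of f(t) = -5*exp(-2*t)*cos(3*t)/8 5*(-s - 2)/(8*((s + 2)^2 + 9))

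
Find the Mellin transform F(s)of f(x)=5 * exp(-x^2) 5 * gamma(s/2)/2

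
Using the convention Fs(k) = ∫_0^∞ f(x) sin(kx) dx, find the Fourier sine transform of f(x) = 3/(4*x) 3*pi/8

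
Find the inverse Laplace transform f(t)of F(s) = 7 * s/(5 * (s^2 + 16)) 7 * cos(4 * t)/5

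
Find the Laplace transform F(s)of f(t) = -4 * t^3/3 -8/s^4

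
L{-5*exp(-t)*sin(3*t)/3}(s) -5/((s + 1)^2 + 9)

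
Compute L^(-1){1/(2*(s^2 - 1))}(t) sinh(t)/2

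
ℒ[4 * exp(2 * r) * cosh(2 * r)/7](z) 4 * (z - 2)/(7 * z * (z - 4))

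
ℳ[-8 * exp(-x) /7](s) -8 * gamma(s) /7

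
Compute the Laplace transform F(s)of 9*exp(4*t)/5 9/(5*(s - 4))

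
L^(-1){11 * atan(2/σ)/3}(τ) 11 * sin(2 * τ)/(3 * τ)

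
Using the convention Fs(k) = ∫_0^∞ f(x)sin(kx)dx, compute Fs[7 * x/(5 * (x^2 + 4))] 7 * pi * exp(-2 * k)/10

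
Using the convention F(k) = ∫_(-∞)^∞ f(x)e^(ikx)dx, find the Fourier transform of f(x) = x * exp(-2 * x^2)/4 sqrt(2) * I * sqrt(pi) * k * exp(-k^2/8)/32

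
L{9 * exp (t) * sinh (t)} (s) 9/ (s * (s - 2))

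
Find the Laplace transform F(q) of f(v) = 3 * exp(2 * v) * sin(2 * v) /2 3/((q - 2) ^2 + 4) 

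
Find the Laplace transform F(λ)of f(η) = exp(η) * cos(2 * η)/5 (λ - 1)/(5 * ((λ - 1)^2 + 4))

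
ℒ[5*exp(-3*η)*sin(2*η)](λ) 10/((λ + 3)^2 + 4)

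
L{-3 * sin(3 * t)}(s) -9/(s^2 + 9)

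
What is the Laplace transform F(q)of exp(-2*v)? 1/(q + 2)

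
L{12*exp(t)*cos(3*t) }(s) 12*(s - 1) /((s - 1) ^2 + 9) 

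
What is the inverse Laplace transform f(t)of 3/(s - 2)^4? t^3*exp(2*t)/2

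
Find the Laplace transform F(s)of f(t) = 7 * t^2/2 7/s^3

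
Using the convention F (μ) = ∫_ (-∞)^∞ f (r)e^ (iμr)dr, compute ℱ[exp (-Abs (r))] 2/ (μ^2+1)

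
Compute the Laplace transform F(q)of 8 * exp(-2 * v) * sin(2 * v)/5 16/(5 * ((q + 2)^2 + 4))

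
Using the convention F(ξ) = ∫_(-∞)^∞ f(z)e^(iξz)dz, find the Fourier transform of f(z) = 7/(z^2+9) 7*pi*exp(-3*Abs(ξ))/3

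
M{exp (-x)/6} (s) gamma (s)/6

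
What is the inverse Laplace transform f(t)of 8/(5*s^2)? 8*t/5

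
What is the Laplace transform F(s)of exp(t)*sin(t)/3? 1/(3*((s - 1)^2 + 1))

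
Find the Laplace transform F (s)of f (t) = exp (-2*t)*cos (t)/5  (s+2)/ (5*( (s+2)^2+1))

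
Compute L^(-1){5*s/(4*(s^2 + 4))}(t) 5*cos(2*t)/4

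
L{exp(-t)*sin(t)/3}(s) 1/(3*((s + 1)^2 + 1))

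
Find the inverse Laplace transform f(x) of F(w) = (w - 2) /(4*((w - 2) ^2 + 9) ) exp(2*x)*cos(3*x) /4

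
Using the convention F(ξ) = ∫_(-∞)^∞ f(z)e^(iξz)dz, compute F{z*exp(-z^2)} I*sqrt(pi)*ξ*exp(-ξ^2/4)/2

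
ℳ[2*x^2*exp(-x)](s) 2*gamma(s + 2)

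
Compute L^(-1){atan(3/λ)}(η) sin(3*η)/η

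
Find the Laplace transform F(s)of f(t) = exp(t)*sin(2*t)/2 1/((s - 1)^2 + 4)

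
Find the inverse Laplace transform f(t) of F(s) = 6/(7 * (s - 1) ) 6 * exp(t) /7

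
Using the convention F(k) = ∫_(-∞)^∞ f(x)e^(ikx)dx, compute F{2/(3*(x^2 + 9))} 2*pi*exp(-3*Abs(k))/9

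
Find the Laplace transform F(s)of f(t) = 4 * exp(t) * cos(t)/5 4 * (s - 1)/(5 * ((s - 1)^2 + 1))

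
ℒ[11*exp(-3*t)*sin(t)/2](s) 11/(2*((s + 3)^2 + 1))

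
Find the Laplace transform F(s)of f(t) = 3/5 3/(5 * s)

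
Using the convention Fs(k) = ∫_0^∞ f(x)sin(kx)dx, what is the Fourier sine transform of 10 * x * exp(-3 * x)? 60 * k/(k^2 + 9)^2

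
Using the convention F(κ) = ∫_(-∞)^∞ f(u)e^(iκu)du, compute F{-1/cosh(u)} -pi/cosh(pi*κ/2)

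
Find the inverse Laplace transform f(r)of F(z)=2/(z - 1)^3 r^2 * exp(r)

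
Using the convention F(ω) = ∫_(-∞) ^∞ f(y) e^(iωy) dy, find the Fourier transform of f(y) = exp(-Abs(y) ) 2/(ω^2 + 1) 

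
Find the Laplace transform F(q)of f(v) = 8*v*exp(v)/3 8/(3*(q - 1)^2)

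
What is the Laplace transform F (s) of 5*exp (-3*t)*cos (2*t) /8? 5*(s + 3) / (8*( (s + 3) ^2 + 4) ) 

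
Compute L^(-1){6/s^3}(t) 3*t^2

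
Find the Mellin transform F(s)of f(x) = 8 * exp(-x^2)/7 4 * gamma(s/2)/7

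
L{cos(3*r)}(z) z/(z^2 + 9)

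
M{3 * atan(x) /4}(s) -3 * pi * sec(pi * s/2) /(8 * s) 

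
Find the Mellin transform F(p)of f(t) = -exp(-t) -gamma(p)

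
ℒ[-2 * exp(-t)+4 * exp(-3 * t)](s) 4/(s+3) - 2/(s+1)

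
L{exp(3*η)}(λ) 1/(λ - 3)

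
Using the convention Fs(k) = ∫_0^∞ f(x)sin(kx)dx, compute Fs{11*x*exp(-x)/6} 11*k/(3*(k^2 + 1)^2)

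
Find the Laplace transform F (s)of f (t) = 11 11/s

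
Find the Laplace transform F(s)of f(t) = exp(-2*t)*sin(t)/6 1/(6*((s + 2)^2 + 1))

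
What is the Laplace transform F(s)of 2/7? 2/(7*s)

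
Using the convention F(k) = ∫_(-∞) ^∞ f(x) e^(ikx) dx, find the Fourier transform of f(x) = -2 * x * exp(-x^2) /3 -I * sqrt(pi) * k * exp(-k^2/4) /3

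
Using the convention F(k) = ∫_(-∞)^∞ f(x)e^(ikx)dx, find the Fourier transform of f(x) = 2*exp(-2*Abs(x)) 8/(k^2 + 4)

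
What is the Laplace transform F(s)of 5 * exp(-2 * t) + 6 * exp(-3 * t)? 6/(s + 3) + 5/(s + 2)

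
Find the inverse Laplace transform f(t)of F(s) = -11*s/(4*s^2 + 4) -11*cos(t)/4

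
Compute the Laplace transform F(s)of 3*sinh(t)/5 3/(5*(s^2-1))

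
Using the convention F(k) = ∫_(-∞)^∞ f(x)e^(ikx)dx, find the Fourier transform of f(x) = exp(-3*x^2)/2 sqrt(3)*sqrt(pi)*exp(-k^2/12)/6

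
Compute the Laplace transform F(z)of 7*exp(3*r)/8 7/(8*(z - 3))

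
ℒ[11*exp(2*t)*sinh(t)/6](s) 11/(6*((s - 2)^2 - 1))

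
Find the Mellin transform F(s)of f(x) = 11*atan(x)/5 -11*pi*sec(pi*s/2)/(10*s)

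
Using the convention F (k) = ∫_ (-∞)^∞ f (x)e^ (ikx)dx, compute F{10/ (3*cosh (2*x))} 5*pi/ (3*cosh (pi*k/4))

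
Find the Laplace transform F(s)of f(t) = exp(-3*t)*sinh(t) 1/((s + 3)^2 - 1)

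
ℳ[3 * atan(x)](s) -3 * pi * sec(pi * s/2)/(2 * s)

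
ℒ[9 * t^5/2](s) 540/s^6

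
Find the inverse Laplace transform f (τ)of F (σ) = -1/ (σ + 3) -exp (-3 * τ)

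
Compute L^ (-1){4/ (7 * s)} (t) 4/7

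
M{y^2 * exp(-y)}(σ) gamma(σ + 2)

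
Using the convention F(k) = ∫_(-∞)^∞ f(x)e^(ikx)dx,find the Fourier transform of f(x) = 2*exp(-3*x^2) 2*sqrt(3)*sqrt(pi)*exp(-k^2/12)/3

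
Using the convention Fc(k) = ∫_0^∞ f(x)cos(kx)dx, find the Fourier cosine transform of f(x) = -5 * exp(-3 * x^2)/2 -5 * sqrt(3) * sqrt(pi) * exp(-k^2/12)/12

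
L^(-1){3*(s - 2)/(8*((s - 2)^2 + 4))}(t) 3*exp(2*t)*cos(2*t)/8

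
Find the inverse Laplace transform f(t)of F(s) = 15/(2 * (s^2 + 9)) 5 * sin(3 * t)/2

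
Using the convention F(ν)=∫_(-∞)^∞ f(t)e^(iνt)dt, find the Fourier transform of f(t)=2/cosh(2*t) pi/cosh(pi*ν/4)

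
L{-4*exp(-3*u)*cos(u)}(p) 4*(-p - 3)/((p + 3)^2 + 1)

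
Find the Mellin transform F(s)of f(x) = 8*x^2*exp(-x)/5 8*gamma(s + 2)/5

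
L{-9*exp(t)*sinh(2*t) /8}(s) -9/(4*(s - 1) ^2 - 16) 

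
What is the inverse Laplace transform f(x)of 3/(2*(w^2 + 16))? 3*sin(4*x)/8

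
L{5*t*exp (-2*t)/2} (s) 5/ (2*(s+2)^2)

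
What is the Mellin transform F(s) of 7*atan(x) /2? -7*pi*sec(pi*s/2) /(4*s) 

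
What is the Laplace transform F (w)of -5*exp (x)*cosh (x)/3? 5*(1 - w)/ (3*w*(w - 2))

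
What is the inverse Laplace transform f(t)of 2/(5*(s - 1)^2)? 2*t*exp(t)/5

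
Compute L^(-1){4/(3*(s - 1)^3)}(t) 2*t^2*exp(t)/3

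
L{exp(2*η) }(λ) 1/(λ - 2) 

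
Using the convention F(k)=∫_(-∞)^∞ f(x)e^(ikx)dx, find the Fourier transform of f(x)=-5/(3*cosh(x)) -5*pi/(3*cosh(pi*k/2))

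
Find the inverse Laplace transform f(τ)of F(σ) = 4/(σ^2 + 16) sin(4*τ)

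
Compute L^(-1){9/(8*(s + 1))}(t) 9*exp(-t)/8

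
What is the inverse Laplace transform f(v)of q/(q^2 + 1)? cos(v)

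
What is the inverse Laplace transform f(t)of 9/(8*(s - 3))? 9*exp(3*t)/8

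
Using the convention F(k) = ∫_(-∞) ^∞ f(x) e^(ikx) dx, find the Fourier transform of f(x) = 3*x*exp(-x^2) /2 3*I*sqrt(pi)*k*exp(-k^2/4) /4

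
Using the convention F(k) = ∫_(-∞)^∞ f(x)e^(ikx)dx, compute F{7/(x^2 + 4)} 7*pi*exp(-2*Abs(k))/2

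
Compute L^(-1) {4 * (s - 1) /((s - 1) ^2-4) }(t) 4 * exp(t) * cosh(2 * t) 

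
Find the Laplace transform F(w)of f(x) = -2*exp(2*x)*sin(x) -2/((w - 2)^2 + 1)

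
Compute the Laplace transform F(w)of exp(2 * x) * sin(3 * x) 3/((w - 2)^2 + 9)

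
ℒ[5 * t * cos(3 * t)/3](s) 5 * (s^2 - 9)/(3 * (s^2+9)^2)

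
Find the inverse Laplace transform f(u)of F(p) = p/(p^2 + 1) cos(u)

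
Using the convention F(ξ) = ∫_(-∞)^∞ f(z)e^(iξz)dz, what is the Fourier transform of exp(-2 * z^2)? sqrt(2) * sqrt(pi) * exp(-ξ^2/8)/2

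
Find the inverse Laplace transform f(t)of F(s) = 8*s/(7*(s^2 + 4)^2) 2*t*sin(2*t)/7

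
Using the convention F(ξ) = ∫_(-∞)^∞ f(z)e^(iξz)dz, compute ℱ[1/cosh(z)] pi/cosh(pi*ξ/2)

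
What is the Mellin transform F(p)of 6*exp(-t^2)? 3*gamma(p/2)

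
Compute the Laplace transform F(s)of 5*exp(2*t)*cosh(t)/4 5*(s - 2)/(4*((s - 2)^2 - 1))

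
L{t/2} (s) 1/ (2 * s^2)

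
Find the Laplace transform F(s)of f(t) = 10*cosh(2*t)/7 10*s/(7*(s^2 - 4))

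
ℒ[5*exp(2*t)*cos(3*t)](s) 5*(s - 2)/((s - 2)^2 + 9)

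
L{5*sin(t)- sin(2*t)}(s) 5/(s^2+1) - 2/(s^2+4)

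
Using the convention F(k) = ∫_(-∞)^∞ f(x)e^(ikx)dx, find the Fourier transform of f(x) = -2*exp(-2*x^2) -sqrt(2)*sqrt(pi)*exp(-k^2/8)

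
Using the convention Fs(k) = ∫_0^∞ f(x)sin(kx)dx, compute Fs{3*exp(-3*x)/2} 3*k/(2*(k^2+9))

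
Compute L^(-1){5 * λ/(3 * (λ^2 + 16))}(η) 5 * cos(4 * η)/3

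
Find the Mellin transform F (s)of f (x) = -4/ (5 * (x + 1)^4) 2 * pi * (s - 3) * (s - 2) * (s - 1)/ (15 * sin (pi * s))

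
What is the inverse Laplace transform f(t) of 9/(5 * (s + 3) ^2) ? 9 * t * exp(-3 * t) /5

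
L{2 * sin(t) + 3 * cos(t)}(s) 3 * s/(s^2 + 1) + 2/(s^2 + 1)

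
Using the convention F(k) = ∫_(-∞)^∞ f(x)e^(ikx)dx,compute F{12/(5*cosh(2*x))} 6*pi/(5*cosh(pi*k/4))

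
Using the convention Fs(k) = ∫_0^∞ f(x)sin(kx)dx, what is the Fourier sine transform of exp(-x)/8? k/(8 * (k^2 + 1))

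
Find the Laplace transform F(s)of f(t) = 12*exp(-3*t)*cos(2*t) 12*(s+3)/((s+3)^2+4)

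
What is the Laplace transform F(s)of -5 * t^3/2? -15/s^4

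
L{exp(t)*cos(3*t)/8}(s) (s - 1)/(8*((s - 1)^2+9))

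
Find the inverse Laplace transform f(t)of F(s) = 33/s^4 11*t^3/2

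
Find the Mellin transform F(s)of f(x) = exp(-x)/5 gamma(s)/5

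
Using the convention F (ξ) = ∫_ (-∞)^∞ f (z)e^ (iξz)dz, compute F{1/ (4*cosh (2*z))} pi/ (8*cosh (pi*ξ/4))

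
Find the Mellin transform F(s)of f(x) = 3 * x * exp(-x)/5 3 * gamma(s + 1)/5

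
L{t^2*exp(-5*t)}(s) 2/(s+5)^3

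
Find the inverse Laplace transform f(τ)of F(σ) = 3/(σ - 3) 3*exp(3*τ)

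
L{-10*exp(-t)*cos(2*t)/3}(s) 10*(-s - 1)/(3*((s + 1)^2 + 4))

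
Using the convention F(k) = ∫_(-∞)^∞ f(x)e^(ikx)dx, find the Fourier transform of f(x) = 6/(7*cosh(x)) 6*pi/(7*cosh(pi*k/2))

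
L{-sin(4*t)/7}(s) -4/(7*s^2 + 112)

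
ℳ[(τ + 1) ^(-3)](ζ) pi*(ζ - 2)*(ζ - 1) /(2*sin(pi*ζ) ) 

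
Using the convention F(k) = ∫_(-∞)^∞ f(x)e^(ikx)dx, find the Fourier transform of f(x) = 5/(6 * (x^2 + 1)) 5 * pi * exp(-Abs(k))/6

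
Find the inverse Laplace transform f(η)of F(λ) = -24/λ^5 -η^4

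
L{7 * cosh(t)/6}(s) 7 * s/(6 * (s^2 - 1))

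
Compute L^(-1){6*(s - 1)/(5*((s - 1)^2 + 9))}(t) 6*exp(t)*cos(3*t)/5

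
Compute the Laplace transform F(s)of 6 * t 6/s^2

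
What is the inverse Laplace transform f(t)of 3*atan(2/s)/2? 3*sin(2*t)/(2*t)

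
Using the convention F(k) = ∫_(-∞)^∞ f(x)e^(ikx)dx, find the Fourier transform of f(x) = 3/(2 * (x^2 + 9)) pi * exp(-3 * Abs(k))/2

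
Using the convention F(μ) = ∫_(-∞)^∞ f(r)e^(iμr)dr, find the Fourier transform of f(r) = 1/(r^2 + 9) pi * exp(-3 * Abs(μ))/3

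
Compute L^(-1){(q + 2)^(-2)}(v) v * exp(-2 * v)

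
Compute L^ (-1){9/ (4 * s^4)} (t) 3 * t^3/8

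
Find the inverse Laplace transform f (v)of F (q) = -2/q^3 -v^2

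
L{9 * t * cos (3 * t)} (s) 9 * (s^2-9)/ (s^2 + 9)^2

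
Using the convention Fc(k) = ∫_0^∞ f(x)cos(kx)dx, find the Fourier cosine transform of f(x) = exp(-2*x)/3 2/(3*(k^2 + 4))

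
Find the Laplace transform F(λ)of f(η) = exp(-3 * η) 1/(λ+3)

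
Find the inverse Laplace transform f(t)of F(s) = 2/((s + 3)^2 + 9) 2 * exp(-3 * t) * sin(3 * t)/3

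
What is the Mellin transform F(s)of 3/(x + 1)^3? 3 * pi * (s - 2) * (s - 1)/(2 * sin(pi * s))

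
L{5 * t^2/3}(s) 10/(3 * s^3)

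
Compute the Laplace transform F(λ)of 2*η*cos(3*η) 2*(λ^2 - 9)/(λ^2 + 9)^2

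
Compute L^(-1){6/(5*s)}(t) 6/5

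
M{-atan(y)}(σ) pi*sec(pi*σ/2)/(2*σ)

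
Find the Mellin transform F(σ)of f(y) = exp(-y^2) gamma(σ/2)/2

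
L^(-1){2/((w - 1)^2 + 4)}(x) exp(x)*sin(2*x)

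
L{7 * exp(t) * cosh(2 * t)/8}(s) 7 * (s - 1)/(8 * ((s - 1)^2-4))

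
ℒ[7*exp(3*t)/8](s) 7/(8*(s - 3))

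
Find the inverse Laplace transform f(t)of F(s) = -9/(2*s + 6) -9*exp(-3*t)/2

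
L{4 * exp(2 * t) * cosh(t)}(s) 4 * (s - 2)/((s - 2)^2 - 1)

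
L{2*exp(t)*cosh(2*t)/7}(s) 2*(s - 1)/(7*((s - 1)^2-4))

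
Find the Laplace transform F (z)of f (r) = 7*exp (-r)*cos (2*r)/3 7*(z + 1)/ (3*( (z + 1)^2 + 4))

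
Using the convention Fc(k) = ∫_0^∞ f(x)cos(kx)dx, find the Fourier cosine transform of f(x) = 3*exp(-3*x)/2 9/(2*(k^2 + 9))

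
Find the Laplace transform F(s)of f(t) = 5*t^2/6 5/(3*s^3)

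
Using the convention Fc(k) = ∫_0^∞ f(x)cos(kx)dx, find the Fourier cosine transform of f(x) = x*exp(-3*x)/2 (9 - k^2)/(2*(k^2 + 9)^2)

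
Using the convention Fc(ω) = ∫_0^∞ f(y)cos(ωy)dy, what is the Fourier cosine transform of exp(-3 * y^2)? sqrt(3) * sqrt(pi) * exp(-ω^2/12)/6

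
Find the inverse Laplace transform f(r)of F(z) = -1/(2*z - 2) -exp(r)/2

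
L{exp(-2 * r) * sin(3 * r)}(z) 3/((z + 2)^2 + 9)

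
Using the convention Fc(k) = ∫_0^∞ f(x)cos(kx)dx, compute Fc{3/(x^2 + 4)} 3*pi*exp(-2*k)/4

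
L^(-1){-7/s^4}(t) -7*t^3/6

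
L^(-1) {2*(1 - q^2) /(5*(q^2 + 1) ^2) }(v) -2*v*cos(v) /5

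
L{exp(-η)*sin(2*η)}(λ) 2/((λ + 1)^2 + 4)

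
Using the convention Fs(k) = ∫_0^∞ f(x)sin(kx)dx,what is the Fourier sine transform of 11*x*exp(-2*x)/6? 22*k/(3*(k^2+4)^2)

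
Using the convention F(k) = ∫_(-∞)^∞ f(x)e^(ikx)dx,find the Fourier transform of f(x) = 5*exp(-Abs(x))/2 5/(k^2 + 1)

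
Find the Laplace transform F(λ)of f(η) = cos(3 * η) λ/(λ^2+9)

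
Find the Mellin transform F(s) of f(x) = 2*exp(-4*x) 2^(1 - 2*s)*gamma(s) 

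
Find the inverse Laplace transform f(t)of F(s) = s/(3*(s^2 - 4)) cosh(2*t)/3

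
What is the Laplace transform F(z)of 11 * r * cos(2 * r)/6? 11 * (z^2 - 4)/(6 * (z^2 + 4)^2)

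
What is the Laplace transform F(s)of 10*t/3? 10/(3*s^2)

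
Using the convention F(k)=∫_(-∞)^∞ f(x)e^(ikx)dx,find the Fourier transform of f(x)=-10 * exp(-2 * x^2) -5 * sqrt(2) * sqrt(pi) * exp(-k^2/8)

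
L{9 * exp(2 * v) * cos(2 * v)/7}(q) 9 * (q - 2)/(7 * ((q - 2)^2 + 4))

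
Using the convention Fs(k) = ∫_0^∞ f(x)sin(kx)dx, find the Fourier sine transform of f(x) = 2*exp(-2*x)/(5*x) 2*atan(k/2)/5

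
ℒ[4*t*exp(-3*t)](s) 4/(s+3) ^2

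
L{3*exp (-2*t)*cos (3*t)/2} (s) 3*(s + 2)/ (2*( (s + 2)^2 + 9))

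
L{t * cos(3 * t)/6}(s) (s^2 - 9)/(6 * (s^2+9)^2)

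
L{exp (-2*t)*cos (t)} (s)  (s + 2)/ ( (s + 2)^2 + 1)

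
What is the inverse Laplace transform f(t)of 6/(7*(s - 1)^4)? t^3*exp(t)/7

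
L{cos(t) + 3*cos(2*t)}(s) 3*s/(s^2 + 4) + s/(s^2 + 1)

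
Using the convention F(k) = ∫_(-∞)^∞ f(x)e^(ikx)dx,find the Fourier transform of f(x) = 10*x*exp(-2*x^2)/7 5*sqrt(2)*I*sqrt(pi)*k*exp(-k^2/8)/28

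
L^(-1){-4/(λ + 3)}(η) -4*exp(-3*η)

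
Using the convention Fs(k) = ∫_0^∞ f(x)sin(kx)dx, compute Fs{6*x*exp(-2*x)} 24*k/(k^2 + 4)^2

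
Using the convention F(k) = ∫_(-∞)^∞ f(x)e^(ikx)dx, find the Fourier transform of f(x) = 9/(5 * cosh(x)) 9 * pi/(5 * cosh(pi * k/2))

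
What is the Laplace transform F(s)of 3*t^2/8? 3/(4*s^3)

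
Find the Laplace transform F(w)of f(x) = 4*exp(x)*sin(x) 4/((w - 1)^2 + 1)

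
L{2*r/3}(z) 2/(3*z^2)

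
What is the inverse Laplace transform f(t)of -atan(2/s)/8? -sin(2 * t)/(8 * t)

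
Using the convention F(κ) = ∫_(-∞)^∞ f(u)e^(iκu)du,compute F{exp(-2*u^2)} sqrt(2)*sqrt(pi)*exp(-κ^2/8)/2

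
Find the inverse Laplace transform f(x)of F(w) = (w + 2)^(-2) x*exp(-2*x)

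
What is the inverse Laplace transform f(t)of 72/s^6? 3*t^5/5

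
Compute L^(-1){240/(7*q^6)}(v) 2*v^5/7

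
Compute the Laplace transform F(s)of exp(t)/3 1/(3 * (s - 1))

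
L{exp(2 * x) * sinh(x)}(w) 1/((w - 2)^2 - 1)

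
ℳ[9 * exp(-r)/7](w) 9 * gamma(w)/7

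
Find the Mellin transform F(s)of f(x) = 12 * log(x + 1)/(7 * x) -12 * pi * csc(pi * s)/(7 * s - 7)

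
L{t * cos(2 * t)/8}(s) (s^2 - 4)/(8 * (s^2 + 4)^2)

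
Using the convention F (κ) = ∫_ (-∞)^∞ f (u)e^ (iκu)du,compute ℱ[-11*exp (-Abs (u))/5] -22/ (5*κ^2 + 5)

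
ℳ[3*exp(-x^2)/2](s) 3*gamma(s/2)/4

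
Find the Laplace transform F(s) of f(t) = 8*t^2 16/s^3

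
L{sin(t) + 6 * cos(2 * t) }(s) 6 * s/(s^2 + 4) + 1/(s^2 + 1) 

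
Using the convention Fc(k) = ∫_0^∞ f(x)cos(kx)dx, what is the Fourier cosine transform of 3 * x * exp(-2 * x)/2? 3 * (4 - k^2)/(2 * (k^2 + 4)^2)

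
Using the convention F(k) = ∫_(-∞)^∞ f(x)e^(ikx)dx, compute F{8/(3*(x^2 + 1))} 8*pi*exp(-Abs(k))/3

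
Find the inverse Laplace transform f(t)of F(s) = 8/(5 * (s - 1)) 8 * exp(t)/5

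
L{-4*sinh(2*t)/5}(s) -8/(5*s^2 - 20)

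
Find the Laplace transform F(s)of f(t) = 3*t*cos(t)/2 3*(s^2 - 1)/(2*(s^2 + 1)^2)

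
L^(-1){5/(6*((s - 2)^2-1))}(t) 5*exp(2*t)*sinh(t)/6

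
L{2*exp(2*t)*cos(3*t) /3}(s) 2*(s - 2) /(3*((s - 2) ^2 + 9) ) 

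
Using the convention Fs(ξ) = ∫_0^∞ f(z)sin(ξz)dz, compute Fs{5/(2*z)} 5*pi/4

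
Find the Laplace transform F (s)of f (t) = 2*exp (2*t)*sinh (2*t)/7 4/ (7*s*(s - 4))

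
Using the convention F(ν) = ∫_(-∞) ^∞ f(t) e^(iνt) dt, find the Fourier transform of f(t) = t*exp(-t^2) I*sqrt(pi)*ν*exp(-ν^2/4) /2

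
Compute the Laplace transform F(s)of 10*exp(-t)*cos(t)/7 10*(s + 1)/(7*((s + 1)^2 + 1))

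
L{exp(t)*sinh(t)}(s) 1/(s*(s - 2))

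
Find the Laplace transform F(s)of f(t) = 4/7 4/(7*s)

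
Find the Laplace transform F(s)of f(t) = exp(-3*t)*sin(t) 1/((s + 3)^2 + 1)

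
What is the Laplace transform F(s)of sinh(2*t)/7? 2/(7*(s^2-4))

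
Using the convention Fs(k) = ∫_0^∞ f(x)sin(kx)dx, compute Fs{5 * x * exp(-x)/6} 5 * k/(3 * (k^2 + 1)^2)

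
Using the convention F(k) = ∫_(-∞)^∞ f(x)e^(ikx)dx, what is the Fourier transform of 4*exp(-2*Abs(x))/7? 16/(7*(k^2 + 4))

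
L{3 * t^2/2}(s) 3/s^3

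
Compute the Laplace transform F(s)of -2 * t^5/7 -240/(7 * s^6)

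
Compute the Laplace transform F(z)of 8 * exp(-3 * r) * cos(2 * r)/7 8 * (z + 3)/(7 * ((z + 3)^2 + 4))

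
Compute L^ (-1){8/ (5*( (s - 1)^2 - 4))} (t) 4*exp (t)*sinh (2*t)/5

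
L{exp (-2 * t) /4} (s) 1/ (4 * (s+2) ) 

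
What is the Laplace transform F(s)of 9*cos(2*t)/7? 9*s/(7*(s^2 + 4))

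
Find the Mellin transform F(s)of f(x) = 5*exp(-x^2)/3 5*gamma(s/2)/6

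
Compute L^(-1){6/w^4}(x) x^3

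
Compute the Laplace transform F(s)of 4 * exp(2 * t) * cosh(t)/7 4 * (s - 2)/(7 * ((s - 2)^2 - 1))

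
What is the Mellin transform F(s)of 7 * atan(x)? -7 * pi * sec(pi * s/2)/(2 * s)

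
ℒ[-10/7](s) -10/(7*s)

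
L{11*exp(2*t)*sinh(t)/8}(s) 11/(8*((s - 2)^2 - 1))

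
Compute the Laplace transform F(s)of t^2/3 2/(3*s^3)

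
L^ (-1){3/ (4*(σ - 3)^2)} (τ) 3*τ*exp (3*τ)/4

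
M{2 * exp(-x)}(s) 2 * gamma(s)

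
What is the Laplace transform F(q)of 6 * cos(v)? 6 * q/(q^2+1)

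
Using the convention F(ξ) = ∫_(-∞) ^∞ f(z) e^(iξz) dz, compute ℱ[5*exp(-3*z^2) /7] 5*sqrt(3)*sqrt(pi)*exp(-ξ^2/12) /21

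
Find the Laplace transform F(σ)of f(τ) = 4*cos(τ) 4*σ/(σ^2 + 1)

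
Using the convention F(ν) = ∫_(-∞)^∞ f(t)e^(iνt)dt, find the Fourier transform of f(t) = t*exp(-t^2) I*sqrt(pi)*ν*exp(-ν^2/4)/2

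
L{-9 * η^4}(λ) -216/λ^5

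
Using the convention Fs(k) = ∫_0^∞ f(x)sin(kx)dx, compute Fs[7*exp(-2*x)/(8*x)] 7*atan(k/2)/8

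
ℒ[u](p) p^(-2)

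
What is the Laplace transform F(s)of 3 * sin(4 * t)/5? 12/(5 * (s^2+16))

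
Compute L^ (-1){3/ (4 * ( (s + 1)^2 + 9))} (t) exp (-t) * sin (3 * t)/4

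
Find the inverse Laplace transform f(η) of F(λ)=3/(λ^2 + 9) sin(3 * η) 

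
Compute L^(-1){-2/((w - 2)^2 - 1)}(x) -2*exp(2*x)*sinh(x)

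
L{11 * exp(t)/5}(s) 11/(5 * (s - 1))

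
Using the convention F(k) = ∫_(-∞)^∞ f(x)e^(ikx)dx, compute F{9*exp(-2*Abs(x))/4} 9/(k^2 + 4)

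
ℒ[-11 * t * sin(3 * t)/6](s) -11 * s/(s^2 + 9)^2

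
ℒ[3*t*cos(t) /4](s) 3*(s^2 - 1) /(4*(s^2+1) ^2) 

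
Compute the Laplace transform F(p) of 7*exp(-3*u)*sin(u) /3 7/(3*((p+3) ^2+1) ) 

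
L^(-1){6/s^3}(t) 3*t^2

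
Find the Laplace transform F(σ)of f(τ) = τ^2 2/σ^3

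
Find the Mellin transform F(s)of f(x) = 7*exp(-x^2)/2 7*gamma(s/2)/4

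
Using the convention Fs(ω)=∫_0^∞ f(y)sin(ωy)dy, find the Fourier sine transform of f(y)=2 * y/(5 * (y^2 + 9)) pi * exp(-3 * ω)/5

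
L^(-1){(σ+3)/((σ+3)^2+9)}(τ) exp(-3*τ)*cos(3*τ)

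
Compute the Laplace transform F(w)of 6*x 6/w^2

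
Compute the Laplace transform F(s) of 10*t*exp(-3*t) 10/(s + 3) ^2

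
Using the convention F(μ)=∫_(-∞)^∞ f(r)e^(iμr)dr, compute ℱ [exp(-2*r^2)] sqrt(2)*sqrt(pi)*exp(-μ^2/8)/2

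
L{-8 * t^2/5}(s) -16/(5 * s^3)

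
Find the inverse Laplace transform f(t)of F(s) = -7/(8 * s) -7/8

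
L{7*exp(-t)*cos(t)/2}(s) 7*(s + 1)/(2*((s + 1)^2 + 1))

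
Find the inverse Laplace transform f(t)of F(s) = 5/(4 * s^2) 5 * t/4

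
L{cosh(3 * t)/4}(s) s/(4 * (s^2 - 9))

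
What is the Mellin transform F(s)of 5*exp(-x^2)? 5*gamma(s/2)/2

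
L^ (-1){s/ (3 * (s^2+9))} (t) cos (3 * t)/3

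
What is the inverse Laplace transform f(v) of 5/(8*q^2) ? 5*v/8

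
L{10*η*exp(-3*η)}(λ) 10/(λ + 3)^2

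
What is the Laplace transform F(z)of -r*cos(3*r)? (9 - z^2)/(z^2 + 9)^2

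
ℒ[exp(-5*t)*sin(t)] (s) 1/((s + 5)^2 + 1)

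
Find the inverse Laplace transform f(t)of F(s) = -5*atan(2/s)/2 -5*sin(2*t)/(2*t)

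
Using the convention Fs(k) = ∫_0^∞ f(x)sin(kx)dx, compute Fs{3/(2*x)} 3*pi/4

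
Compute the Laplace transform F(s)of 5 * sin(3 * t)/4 15/(4 * (s^2 + 9))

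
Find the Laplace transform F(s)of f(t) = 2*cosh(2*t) 2*s/(s^2 - 4)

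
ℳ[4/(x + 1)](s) 4*pi*csc(pi*s)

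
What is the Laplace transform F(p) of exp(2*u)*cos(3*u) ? (p - 2) /((p - 2) ^2 + 9) 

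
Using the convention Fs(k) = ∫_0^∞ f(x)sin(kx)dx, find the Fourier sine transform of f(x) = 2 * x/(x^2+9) pi * exp(-3 * k)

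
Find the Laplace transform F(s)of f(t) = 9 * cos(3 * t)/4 9 * s/(4 * (s^2 + 9))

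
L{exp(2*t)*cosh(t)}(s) (s - 2)/((s - 2)^2 - 1)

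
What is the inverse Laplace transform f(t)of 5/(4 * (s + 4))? 5 * exp(-4 * t)/4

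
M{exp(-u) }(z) gamma(z) 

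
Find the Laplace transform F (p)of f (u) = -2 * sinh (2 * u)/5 -4/ (5 * p^2-20)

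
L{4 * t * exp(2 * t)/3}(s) 4/(3 * (s - 2)^2)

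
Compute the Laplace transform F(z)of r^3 6/z^4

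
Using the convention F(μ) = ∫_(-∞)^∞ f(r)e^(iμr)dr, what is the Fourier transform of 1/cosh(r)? pi/cosh(pi*μ/2)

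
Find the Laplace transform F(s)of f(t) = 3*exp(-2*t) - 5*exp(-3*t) 3/(s + 2) - 5/(s + 3)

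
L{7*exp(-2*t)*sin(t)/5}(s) 7/(5*((s + 2)^2 + 1))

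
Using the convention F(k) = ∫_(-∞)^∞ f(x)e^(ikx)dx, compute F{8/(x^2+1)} 8*pi*exp(-Abs(k))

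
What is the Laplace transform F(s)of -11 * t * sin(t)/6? -11 * s/(3 * (s^2 + 1)^2)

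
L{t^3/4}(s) 3/(2 * s^4)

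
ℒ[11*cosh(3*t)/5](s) 11*s/(5*(s^2 - 9))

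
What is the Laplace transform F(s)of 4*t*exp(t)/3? 4/(3*(s - 1)^2)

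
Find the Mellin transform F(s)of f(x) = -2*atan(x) pi*sec(pi*s/2)/s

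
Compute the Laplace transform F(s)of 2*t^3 12/s^4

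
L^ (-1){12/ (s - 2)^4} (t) 2*t^3*exp (2*t)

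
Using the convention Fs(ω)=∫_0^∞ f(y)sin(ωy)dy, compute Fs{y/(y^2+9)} pi*exp(-3*ω)/2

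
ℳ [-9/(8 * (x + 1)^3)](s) -9 * pi * (s - 2) * (s - 1)/(16 * sin(pi * s))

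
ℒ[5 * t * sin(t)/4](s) 5 * s/(2 * (s^2 + 1)^2)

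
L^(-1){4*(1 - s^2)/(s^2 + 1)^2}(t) -4*t*cos(t)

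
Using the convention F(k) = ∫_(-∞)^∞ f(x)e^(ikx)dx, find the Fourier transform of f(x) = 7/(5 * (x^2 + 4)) 7 * pi * exp(-2 * Abs(k))/10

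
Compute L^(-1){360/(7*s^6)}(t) 3*t^5/7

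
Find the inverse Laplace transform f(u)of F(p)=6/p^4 u^3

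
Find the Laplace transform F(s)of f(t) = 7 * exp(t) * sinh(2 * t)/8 7/(4 * ((s - 1)^2-4))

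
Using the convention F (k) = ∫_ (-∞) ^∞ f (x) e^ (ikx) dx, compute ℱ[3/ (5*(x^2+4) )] 3*pi*exp (-2*Abs (k) ) /10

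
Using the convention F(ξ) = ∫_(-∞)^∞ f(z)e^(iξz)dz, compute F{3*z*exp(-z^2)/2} 3*I*sqrt(pi)*ξ*exp(-ξ^2/4)/4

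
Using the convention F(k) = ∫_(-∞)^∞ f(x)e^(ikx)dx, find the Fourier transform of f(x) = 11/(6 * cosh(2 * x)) 11 * pi/(12 * cosh(pi * k/4))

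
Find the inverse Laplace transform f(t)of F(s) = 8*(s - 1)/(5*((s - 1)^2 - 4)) 8*exp(t)*cosh(2*t)/5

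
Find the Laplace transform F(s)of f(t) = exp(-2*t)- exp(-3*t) 1/(s + 2) - 1/(s + 3)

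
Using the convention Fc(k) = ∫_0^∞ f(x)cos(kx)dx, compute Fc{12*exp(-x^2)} 6*sqrt(pi)*exp(-k^2/4)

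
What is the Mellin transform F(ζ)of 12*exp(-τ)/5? 12*gamma(ζ)/5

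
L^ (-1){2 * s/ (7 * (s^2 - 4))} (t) 2 * cosh (2 * t)/7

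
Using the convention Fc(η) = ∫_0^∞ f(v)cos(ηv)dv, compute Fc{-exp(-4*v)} -4/(η^2 + 16)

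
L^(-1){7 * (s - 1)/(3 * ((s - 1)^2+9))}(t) 7 * exp(t) * cos(3 * t)/3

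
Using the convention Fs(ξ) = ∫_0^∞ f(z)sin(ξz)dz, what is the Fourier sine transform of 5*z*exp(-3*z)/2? 15*ξ/(ξ^2 + 9)^2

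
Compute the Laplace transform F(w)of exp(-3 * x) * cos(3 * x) (w+3)/((w+3)^2+9)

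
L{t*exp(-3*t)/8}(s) 1/(8*(s + 3)^2)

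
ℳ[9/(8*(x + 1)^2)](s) -9*pi*(s - 1)/(8*sin(pi*s))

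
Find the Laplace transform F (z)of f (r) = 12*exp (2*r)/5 12/ (5*(z - 2))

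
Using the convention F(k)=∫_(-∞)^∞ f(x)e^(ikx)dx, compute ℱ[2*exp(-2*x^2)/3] sqrt(2)*sqrt(pi)*exp(-k^2/8)/3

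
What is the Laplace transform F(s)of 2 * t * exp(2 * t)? 2/(s - 2)^2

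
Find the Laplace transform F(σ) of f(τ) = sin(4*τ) 4/(σ^2 + 16) 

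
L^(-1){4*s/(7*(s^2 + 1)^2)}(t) 2*t*sin(t)/7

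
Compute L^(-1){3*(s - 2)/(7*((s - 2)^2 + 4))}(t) 3*exp(2*t)*cos(2*t)/7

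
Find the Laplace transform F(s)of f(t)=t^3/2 3/s^4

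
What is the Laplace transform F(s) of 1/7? 1/(7*s) 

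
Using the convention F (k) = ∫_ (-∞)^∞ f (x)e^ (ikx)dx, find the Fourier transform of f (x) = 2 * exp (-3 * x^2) 2 * sqrt (3) * sqrt (pi) * exp (-k^2/12)/3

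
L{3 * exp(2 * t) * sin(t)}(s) 3/((s - 2)^2 + 1)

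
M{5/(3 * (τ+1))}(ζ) 5 * pi * csc(pi * ζ)/3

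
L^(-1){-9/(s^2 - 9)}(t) -3*sinh(3*t)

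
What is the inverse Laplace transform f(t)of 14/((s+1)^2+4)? 7 * exp(-t) * sin(2 * t)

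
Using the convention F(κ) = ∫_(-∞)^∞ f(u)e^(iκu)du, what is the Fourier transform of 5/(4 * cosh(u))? 5 * pi/(4 * cosh(pi * κ/2))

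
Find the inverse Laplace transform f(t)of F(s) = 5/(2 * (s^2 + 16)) 5 * sin(4 * t)/8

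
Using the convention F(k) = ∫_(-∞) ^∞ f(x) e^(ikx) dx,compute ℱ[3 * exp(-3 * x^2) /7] sqrt(3) * sqrt(pi) * exp(-k^2/12) /7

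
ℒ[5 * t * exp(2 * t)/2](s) 5/(2 * (s - 2)^2)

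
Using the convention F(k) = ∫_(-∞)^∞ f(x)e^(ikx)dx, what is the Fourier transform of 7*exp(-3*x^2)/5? 7*sqrt(3)*sqrt(pi)*exp(-k^2/12)/15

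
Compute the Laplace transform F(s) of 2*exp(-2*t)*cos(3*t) 2*(s+2) /((s+2) ^2+9) 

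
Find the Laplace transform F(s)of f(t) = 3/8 3/(8 * s)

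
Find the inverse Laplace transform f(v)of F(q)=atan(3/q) sin(3*v)/v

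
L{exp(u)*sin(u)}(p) 1/((p - 1)^2 + 1)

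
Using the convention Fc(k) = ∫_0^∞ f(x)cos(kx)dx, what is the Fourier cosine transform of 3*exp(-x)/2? 3/(2*(k^2 + 1))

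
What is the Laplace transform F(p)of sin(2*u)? 2/(p^2 + 4)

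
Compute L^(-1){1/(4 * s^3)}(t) t^2/8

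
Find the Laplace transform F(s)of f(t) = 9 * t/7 9/(7 * s^2)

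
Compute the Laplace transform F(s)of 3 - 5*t 3/s - 5/s^2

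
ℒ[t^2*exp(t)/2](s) (s - 1)^(-3)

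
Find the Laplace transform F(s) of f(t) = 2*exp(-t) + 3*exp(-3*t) 3/(s + 3) + 2/(s + 1) 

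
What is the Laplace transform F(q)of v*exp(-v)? (q + 1)^(-2)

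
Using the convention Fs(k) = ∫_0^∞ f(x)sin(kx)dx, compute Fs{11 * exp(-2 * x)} 11 * k/(k^2 + 4)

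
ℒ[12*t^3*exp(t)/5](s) 72/(5*(s - 1)^4)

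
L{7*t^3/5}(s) 42/(5*s^4) 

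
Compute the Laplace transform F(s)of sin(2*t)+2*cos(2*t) 2*s/(s^2+4)+2/(s^2+4)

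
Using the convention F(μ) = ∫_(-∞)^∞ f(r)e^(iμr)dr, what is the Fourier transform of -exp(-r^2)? -sqrt(pi)*exp(-μ^2/4)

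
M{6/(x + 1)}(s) 6*pi*csc(pi*s)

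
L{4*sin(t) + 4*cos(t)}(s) 4/(s^2 + 1) + 4*s/(s^2 + 1)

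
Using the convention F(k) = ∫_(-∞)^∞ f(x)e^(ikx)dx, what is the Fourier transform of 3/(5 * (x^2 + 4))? 3 * pi * exp(-2 * Abs(k))/10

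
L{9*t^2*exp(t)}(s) 18/(s - 1)^3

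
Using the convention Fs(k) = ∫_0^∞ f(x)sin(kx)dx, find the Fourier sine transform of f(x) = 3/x 3*pi/2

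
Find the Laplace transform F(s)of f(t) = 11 11/s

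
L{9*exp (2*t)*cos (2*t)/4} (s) 9*(s - 2)/ (4*( (s - 2)^2 + 4))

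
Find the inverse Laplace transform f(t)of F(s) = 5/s 5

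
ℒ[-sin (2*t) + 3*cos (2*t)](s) 3*s/ (s^2 + 4) - 2/ (s^2 + 4)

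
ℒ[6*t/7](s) 6/ (7*s^2)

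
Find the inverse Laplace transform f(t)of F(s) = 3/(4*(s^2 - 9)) sinh(3*t)/4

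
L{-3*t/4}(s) -3/(4*s^2)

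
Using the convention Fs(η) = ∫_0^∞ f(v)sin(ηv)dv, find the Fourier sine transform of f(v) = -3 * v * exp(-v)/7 -6 * η/(7 * (η^2 + 1)^2)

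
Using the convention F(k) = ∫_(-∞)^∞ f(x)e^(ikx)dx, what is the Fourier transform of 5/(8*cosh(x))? 5*pi/(8*cosh(pi*k/2))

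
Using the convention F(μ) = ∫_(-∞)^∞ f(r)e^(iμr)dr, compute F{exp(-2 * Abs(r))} 4/(μ^2 + 4)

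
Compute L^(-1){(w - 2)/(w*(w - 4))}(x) exp(2*x)*cosh(2*x)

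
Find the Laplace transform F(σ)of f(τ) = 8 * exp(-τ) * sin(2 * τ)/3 16/(3 * ((σ + 1)^2 + 4))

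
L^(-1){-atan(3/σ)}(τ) -sin(3*τ)/τ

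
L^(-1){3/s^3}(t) 3*t^2/2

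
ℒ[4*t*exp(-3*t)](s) 4/(s + 3)^2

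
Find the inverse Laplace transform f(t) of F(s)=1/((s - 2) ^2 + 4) exp(2*t)*sin(2*t) /2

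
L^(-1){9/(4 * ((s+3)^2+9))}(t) 3 * exp(-3 * t) * sin(3 * t)/4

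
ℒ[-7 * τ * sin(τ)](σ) -14 * σ/(σ^2 + 1)^2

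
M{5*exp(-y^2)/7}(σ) 5*gamma(σ/2)/14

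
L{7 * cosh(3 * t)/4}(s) 7 * s/(4 * (s^2 - 9))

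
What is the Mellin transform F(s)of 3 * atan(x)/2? -3 * pi * sec(pi * s/2)/(4 * s)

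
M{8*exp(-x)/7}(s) 8*gamma(s)/7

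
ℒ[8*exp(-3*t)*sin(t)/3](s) 8/(3*((s + 3)^2 + 1))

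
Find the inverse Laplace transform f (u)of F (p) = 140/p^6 7*u^5/6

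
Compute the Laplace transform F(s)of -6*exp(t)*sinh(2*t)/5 -12/(5*(s - 1)^2 - 20)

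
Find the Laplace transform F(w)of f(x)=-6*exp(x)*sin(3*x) -18/((w - 1)^2 + 9)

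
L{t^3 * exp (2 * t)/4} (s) 3/ (2 * (s - 2)^4)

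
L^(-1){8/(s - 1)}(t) 8 * exp(t)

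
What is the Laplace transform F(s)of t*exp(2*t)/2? 1/(2*(s - 2)^2)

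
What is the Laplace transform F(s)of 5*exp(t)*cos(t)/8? 5*(s - 1)/(8*((s - 1)^2 + 1))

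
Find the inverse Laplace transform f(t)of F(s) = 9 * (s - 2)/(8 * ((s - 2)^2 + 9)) 9 * exp(2 * t) * cos(3 * t)/8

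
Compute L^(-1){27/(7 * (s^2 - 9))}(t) 9 * sinh(3 * t)/7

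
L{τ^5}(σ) 120/σ^6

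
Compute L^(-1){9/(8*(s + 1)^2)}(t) 9*t*exp(-t)/8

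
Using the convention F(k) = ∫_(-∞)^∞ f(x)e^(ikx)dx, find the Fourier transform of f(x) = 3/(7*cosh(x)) 3*pi/(7*cosh(pi*k/2))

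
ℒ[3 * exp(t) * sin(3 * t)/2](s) 9/(2 * ((s - 1)^2 + 9))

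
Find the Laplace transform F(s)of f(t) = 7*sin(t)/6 7/(6*(s^2 + 1))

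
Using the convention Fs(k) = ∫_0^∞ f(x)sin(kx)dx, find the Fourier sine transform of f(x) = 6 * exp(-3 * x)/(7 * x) 6 * atan(k/3)/7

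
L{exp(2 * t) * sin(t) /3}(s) 1/(3 * ((s - 2) ^2 + 1) ) 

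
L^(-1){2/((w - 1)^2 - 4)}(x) exp(x) * sinh(2 * x)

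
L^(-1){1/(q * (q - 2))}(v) exp(v) * sinh(v)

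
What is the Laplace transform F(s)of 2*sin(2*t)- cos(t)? 4/(s^2 + 4)- s/(s^2 + 1)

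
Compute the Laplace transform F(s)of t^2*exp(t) 2/(s - 1)^3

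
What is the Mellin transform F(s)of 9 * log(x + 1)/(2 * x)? -9 * pi * csc(pi * s)/(2 * s - 2)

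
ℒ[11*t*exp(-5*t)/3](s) 11/(3*(s + 5)^2)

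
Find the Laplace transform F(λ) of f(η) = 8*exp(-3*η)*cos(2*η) 8*(λ + 3) /((λ + 3) ^2 + 4) 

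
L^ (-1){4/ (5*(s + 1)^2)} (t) 4*t*exp (-t)/5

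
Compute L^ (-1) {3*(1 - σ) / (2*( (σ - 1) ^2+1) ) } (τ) -3*exp (τ)*cos (τ) /2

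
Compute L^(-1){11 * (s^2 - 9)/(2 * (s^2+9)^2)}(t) 11 * t * cos(3 * t)/2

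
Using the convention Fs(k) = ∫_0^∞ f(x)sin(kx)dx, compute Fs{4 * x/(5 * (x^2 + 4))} 2 * pi * exp(-2 * k)/5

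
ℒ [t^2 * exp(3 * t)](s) 2/(s - 3)^3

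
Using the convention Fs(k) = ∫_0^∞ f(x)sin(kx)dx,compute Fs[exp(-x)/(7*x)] atan(k)/7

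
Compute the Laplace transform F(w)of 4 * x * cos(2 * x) 4 * (w^2 - 4)/(w^2 + 4)^2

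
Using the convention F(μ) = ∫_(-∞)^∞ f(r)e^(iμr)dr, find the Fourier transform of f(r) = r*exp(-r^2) I*sqrt(pi)*μ*exp(-μ^2/4)/2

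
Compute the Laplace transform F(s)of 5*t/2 5/(2*s^2)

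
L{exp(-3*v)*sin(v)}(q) 1/((q + 3)^2 + 1)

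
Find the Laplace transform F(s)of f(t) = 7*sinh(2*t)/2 7/(s^2 - 4)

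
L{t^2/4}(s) 1/(2 * s^3)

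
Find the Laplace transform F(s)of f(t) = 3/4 3/(4*s)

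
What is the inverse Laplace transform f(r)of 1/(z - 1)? exp(r)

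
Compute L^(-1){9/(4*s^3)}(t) 9*t^2/8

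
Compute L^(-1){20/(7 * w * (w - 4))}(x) 10 * exp(2 * x) * sinh(2 * x)/7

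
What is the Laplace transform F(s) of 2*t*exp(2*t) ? 2/(s - 2) ^2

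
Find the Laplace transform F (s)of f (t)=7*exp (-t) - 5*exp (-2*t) 7/ (s + 1) - 5/ (s + 2)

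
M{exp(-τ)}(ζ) gamma(ζ)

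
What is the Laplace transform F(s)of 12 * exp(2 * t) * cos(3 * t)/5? 12 * (s - 2)/(5 * ((s - 2)^2 + 9))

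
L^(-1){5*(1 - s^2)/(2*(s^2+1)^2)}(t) -5*t*cos(t)/2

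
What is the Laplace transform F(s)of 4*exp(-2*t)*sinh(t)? 4/((s+2)^2 - 1)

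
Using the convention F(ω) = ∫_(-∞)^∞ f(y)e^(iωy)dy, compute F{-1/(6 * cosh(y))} -pi/(6 * cosh(pi * ω/2))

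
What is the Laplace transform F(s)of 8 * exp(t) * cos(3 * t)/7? 8 * (s - 1)/(7 * ((s - 1)^2 + 9))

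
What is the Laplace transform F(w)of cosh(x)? w/(w^2 - 1)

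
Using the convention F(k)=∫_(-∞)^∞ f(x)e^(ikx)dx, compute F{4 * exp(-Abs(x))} 8/(k^2 + 1)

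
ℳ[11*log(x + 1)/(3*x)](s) -11*pi*csc(pi*s)/(3*s - 3)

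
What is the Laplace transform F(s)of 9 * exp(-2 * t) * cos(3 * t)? 9 * (s + 2)/((s + 2)^2 + 9)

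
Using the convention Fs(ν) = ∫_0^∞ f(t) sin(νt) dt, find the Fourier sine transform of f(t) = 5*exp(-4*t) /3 5*ν/(3*(ν^2+16) ) 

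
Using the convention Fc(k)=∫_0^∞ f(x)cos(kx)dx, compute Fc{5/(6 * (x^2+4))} 5 * pi * exp(-2 * k)/24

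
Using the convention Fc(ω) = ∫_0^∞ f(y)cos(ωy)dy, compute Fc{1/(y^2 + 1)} pi*exp(-ω)/2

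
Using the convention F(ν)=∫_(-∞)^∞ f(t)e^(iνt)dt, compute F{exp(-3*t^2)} sqrt(3)*sqrt(pi)*exp(-ν^2/12)/3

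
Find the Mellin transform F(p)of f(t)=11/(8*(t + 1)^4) 11*gamma(p)*gamma(4 - p)/48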